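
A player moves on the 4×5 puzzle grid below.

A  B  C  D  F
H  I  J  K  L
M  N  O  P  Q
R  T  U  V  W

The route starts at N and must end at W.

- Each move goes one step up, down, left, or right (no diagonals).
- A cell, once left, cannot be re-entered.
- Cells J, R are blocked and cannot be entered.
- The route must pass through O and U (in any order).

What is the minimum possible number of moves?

4

Any route passes through O and U in some order between N and W. Summing Manhattan distances along each leg and taking the cheapest ordering (N → O → U → W) gives a lower bound of 1 + 1 + 2 = 4 moves.
A route of 4 moves achieves this: N → O → U → V → W.
Since 4 matches the lower bound, it is optimal.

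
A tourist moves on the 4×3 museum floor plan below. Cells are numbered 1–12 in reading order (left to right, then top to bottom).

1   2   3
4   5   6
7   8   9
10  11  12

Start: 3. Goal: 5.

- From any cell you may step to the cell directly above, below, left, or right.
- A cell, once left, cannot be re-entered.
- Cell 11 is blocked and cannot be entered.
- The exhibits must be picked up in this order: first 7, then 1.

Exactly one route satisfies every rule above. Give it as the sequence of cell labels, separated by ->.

3 -> 6 -> 9 -> 8 -> 7 -> 4 -> 1 -> 2 -> 5

The waypoints must appear in the order 7, 1, with no cell reused.
Route from 3: 2× down (reaching 9), 2× left (reaching 7), 2× up (reaching 1), right to 2, down to 5 — 8 moves in all.
Check: order respected (7 at step 4, 1 at step 6).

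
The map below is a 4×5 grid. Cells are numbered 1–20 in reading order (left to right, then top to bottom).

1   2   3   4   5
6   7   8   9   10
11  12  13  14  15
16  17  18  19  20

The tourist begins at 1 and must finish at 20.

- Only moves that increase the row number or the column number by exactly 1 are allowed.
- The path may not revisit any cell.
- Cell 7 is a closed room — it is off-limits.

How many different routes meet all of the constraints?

A right/down-only route from 1 to 20 makes exactly 3 down-moves and 4 right-moves in some order.
With no other constraints that would be C(7,3) = 35 routes.
Subtract routes through each blocked cell (inclusion–exclusion for overlaps): − through 7: 20 → 15.
That gives 15 routes.

15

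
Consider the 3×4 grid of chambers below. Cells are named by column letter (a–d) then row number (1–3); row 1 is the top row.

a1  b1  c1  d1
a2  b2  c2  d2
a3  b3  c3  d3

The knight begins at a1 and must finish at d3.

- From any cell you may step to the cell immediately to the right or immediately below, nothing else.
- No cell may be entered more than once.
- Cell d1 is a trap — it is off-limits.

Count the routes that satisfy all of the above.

A right/down-only route from a1 to d3 makes exactly 2 down-moves and 3 right-moves in some order.
With no other constraints that would be C(5,2) = 10 routes.
Subtract routes through each blocked cell (inclusion–exclusion for overlaps): − through d1: 1 → 9.
That gives 9 routes.

9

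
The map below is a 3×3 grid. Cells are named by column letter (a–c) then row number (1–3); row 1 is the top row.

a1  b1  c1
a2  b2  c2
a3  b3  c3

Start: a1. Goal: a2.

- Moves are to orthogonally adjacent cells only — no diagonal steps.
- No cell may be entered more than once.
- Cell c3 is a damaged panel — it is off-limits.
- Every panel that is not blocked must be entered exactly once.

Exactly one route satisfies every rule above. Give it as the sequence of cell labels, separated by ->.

Need to visit all 8 open cells exactly once, starting at a1 and ending at a2.
Cell c2 has only two open neighbours (c1 and b2), so the path must pass straight through it: one of those is the cell it's entered from and the other is where it exits.
Route from a1: right 2 to c1, down 1 to c2, left 1 to b2, down 1 to b3, left 1 to a3, up 1 to a2 — 7 moves in all.
Check: all 8 open cells covered.

a1 -> b1 -> c1 -> c2 -> b2 -> b3 -> a3 -> a2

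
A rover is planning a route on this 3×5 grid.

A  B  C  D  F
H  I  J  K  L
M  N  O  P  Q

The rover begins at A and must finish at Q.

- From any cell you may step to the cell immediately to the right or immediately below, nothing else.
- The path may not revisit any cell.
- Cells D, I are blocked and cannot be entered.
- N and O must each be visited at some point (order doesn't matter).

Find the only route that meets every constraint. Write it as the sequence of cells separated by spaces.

A H M N O P Q

Moves only go right or down, so the column and row indices never decrease.
Route from A: down 2 to M, right 4 to Q — 6 moves in all.
Check: all required cells visited.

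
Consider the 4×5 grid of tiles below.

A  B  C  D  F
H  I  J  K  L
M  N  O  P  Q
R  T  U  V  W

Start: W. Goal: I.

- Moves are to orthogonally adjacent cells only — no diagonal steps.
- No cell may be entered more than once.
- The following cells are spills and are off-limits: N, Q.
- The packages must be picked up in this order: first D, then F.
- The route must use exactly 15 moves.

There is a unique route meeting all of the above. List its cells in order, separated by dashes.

W - V - U - T - R - M - H - A - B - C - D - F - L - K - J - I

The waypoints must appear in the order D, F, with no cell reused.
Route from W: 4× left (reaching R), 3× up (reaching A), 4× right (reaching F), down to L, 3× left (reaching I) — 15 moves in all.
Check: order respected (D at step 10, F at step 11); 15 moves as required.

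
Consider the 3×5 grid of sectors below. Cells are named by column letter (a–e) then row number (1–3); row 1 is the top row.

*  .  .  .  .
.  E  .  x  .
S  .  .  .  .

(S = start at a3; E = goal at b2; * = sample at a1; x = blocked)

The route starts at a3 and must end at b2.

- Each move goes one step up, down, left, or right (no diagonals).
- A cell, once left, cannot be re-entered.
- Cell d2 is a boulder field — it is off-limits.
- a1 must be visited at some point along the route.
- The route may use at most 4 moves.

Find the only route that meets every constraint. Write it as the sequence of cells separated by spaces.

The 4-move cap with required stops at a1 leaves no slack for detours.
Route from a3: up 2 to a1, right 1 to b1, down 1 to b2 — 4 moves in all.
Check: all required cells visited; 4 ≤ 4 moves.

a3 a2 a1 b1 b2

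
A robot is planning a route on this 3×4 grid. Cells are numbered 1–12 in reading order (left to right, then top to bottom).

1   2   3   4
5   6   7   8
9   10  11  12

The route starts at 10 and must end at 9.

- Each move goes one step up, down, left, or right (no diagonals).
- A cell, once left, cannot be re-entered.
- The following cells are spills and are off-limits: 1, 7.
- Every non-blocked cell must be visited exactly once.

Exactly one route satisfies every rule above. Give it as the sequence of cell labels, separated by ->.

10 -> 11 -> 12 -> 8 -> 4 -> 3 -> 2 -> 6 -> 5 -> 9

Need to visit all 10 open cells exactly once, starting at 10 and ending at 9.
Cell 3 has only two open neighbours (2 and 4), so the path must pass straight through it: one of those is the cell it's entered from and the other is where it exits.
Route from 10: right 2 to 12, up 2 to 4, left 2 to 2, down 1 to 6, left 1 to 5, down 1 to 9 — 9 moves in all.
Check: all 10 open cells covered.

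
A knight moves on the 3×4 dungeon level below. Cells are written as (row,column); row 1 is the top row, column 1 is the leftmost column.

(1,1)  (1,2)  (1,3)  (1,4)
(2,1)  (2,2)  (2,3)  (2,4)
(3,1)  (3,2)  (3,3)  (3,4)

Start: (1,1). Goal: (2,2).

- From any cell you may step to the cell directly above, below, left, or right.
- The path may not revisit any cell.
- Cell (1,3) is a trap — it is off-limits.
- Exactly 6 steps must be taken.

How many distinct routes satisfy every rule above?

Need simple routes of exactly 6 moves from (1,1) to (2,2) (Manhattan distance 2, so 2 moves are spent on a detour and 2 undoing it).
Enumerating: (1,1) (2,1) (3,1) (3,2) (3,3) (2,3) (2,2).
That gives 1 route.

1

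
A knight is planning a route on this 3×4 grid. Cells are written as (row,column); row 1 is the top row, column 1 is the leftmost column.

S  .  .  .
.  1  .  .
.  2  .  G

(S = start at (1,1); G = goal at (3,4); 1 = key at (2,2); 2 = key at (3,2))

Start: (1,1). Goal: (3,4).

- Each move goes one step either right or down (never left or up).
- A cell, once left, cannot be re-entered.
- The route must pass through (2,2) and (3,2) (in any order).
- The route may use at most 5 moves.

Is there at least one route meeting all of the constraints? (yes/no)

One route that works: (1,1) → (2,1) → (2,2) → (3,2) → (3,3) → (3,4).

yes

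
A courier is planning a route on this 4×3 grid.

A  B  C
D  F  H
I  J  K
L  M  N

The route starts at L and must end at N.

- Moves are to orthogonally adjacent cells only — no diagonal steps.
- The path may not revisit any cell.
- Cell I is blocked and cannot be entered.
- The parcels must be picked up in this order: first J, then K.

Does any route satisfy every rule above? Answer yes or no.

yes

One route that works: L → M → J → K → N.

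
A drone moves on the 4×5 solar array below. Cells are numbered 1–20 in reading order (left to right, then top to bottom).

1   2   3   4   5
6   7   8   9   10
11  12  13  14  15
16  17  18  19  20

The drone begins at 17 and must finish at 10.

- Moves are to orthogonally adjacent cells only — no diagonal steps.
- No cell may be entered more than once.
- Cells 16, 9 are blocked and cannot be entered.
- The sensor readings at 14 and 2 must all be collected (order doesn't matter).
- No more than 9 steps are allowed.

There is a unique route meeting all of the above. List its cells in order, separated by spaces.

17 12 7 2 3 8 13 14 15 10

The budget equals the shortest possible length, so every move has to be on a shortest route through the required cells.
Route from 17: 3× up (reaching 2), right to 3, 2× down (reaching 13), 2× right (reaching 15), up to 10 — 9 moves in all.
Check: all required cells visited; 9 ≤ 9 moves.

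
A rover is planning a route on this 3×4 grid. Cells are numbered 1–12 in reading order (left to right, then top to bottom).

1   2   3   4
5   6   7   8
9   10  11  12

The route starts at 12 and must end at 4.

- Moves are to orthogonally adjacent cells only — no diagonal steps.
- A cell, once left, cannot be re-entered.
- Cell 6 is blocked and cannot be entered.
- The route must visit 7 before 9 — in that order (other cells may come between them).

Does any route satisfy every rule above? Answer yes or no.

yes

One route that works: 12 → 8 → 7 → 11 → 10 → 9 → 5 → 1 → 2 → 3 → 4.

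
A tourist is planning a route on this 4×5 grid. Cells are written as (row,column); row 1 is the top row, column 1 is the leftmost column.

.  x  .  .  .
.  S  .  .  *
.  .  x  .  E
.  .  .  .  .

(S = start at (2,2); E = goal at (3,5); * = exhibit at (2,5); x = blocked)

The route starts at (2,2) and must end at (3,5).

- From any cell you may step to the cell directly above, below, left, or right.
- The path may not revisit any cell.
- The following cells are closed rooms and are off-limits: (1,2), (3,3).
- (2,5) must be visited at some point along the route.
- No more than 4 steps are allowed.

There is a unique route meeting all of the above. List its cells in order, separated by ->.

The 4-move cap with required stops at (2,5) leaves no slack for detours.
Route from (2,2): 3× right (reaching (2,5)), down to (3,5) — 4 moves in all.
Check: all required cells visited; 4 ≤ 4 moves.

(2,2) -> (2,3) -> (2,4) -> (2,5) -> (3,5)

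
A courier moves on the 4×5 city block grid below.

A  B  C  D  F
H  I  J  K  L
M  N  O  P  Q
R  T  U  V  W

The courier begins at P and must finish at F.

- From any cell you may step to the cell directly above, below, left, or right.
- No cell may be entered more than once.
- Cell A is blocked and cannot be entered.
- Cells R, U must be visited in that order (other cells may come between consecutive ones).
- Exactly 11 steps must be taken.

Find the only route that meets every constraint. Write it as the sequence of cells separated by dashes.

P - O - N - M - R - T - U - V - W - Q - L - F

The waypoints must appear in the order R, U, with no cell reused.
Route from P: 3× left (reaching M), down to R, 4× right (reaching W), 3× up (reaching F) — 11 moves in all.
Check: order respected (R at step 4, U at step 6); 11 moves as required.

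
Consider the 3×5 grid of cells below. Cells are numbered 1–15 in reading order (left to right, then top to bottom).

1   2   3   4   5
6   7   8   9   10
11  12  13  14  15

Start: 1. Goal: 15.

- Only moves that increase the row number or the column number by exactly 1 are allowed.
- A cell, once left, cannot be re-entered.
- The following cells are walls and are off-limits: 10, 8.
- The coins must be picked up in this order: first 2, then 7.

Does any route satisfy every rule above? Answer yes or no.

yes

One route that works: 1 → 2 → 7 → 12 → 13 → 14 → 15.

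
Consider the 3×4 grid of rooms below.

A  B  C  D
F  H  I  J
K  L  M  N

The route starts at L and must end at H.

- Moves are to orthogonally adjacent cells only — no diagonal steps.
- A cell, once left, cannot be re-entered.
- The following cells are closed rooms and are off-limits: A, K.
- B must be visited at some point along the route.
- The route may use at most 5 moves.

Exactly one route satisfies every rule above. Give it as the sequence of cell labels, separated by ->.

L -> M -> I -> C -> B -> H

The budget equals the shortest possible length, so every move has to be on a shortest route through the required cells.
Route from L: right to M, 2× up (reaching C), left to B, down to H — 5 moves in all.
Check: all required cells visited; 5 ≤ 5 moves.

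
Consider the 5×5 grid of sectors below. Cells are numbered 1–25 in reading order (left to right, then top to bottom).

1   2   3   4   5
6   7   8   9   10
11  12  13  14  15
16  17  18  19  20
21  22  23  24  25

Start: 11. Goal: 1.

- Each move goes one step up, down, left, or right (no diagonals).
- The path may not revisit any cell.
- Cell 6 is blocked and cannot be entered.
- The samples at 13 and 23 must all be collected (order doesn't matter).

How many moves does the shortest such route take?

10

Any route passes through 13 and 23 in some order between 11 and 1. Summing Manhattan distances along each leg and taking the cheapest ordering (11 → 23 → 13 → 1) gives a lower bound of 4 + 2 + 4 = 10 moves.
A route of 10 moves achieves this: 11 → 16 → 21 → 22 → 23 → 18 → 13 → 8 → 3 → 2 → 1.
Since 10 matches the lower bound, it is optimal.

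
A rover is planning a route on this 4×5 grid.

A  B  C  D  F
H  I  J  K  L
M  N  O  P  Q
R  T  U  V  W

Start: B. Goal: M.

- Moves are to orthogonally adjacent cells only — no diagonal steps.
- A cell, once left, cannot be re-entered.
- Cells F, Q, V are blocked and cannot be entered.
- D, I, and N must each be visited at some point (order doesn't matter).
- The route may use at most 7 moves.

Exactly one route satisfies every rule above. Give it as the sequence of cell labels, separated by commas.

B, C, D, K, J, I, N, M

Any route must reach D, I, and N and still end at M within 7 moves, so the order of the required stops is forced.
Route from B: right 2 to D, down 1 to K, left 2 to I, down 1 to N, left 1 to M — 7 moves in all.
Check: all required cells visited; 7 ≤ 7 moves.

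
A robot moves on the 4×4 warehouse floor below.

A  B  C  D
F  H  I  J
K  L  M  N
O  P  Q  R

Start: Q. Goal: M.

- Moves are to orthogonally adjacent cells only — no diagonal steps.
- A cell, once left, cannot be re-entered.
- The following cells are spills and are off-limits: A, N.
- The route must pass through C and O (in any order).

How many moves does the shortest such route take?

9

Any route passes through C and O in some order between Q and M. Summing Manhattan distances along each leg and taking the cheapest ordering (Q → O → C → M) gives a lower bound of 2 + 5 + 2 = 9 moves.
A route of 9 moves achieves this: Q → P → O → K → F → H → B → C → I → M.
Since 9 matches the lower bound, it is optimal.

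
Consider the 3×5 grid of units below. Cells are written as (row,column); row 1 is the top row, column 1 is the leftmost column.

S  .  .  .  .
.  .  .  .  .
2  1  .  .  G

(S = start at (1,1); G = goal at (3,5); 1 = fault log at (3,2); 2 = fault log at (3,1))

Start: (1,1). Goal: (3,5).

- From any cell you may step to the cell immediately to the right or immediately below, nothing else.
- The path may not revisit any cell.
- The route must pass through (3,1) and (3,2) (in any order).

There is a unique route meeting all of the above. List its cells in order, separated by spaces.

Moves only go right or down, so the column and row indices never decrease.
Route from (1,1): down 2 to (3,1), right 4 to (3,5) — 6 moves in all.
Check: all required cells visited.

(1,1) (2,1) (3,1) (3,2) (3,3) (3,4) (3,5)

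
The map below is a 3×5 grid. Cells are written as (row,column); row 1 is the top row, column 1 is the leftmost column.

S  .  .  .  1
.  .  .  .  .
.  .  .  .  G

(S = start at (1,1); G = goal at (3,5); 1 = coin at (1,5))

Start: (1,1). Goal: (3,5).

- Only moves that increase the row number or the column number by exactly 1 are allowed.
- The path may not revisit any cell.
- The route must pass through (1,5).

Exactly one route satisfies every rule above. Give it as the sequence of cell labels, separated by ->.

Moves only go right or down, so the column and row indices never decrease.
Route from (1,1): right 4 to (1,5), down 2 to (3,5) — 6 moves in all.
Check: all required cells visited.

(1,1) -> (1,2) -> (1,3) -> (1,4) -> (1,5) -> (2,5) -> (3,5)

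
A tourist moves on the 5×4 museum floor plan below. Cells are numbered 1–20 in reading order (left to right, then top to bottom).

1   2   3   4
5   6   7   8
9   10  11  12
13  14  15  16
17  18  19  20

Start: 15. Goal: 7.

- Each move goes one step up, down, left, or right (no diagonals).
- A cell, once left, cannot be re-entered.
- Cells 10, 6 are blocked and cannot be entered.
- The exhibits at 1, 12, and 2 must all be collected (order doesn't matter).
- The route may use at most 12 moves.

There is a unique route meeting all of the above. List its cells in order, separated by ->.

The 12-move cap with required stops at 1, 12, 2 leaves no slack for detours.
Route from 15: 2× left (reaching 13), 3× up (reaching 1), 3× right (reaching 4), 2× down (reaching 12), left to 11, up to 7 — 12 moves in all.
Check: all required cells visited; 12 ≤ 12 moves.

15 -> 14 -> 13 -> 9 -> 5 -> 1 -> 2 -> 3 -> 4 -> 8 -> 12 -> 11 -> 7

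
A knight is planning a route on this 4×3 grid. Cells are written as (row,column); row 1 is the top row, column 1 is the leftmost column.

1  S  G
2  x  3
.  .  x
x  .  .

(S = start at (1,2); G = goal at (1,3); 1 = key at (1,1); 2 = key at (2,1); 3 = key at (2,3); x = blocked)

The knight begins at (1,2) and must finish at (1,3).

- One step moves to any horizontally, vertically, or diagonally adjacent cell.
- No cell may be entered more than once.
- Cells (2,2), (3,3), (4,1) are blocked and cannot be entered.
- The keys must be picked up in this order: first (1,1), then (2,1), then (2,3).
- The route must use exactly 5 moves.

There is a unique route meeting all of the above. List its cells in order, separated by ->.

The waypoints must appear in the order (1,1), (2,1), (2,3), with no cell reused.
Route from (1,2): left to (1,1), down to (2,1), down-right to (3,2), up-right to (2,3), up to (1,3) — 5 moves in all.
Check: order respected (1 at step 1, 2 at step 2, 3 at step 4); 5 moves as required.

(1,2) -> (1,1) -> (2,1) -> (3,2) -> (2,3) -> (1,3)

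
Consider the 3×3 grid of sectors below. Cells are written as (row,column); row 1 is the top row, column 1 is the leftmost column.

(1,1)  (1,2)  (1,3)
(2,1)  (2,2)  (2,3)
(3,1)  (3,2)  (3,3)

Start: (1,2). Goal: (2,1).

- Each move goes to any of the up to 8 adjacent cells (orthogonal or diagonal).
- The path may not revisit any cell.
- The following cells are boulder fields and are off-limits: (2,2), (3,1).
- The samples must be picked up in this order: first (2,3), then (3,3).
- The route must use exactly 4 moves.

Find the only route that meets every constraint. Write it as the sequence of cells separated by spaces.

(1,2) (2,3) (3,3) (3,2) (2,1)

The waypoints must appear in the order (2,3), (3,3), with no cell reused.
Route from (1,2): down-right 1 to (2,3), down 1 to (3,3), left 1 to (3,2), up-left 1 to (2,1) — 4 moves in all.
Check: order respected ((2,3) at step 1, (3,3) at step 2); 4 moves as required.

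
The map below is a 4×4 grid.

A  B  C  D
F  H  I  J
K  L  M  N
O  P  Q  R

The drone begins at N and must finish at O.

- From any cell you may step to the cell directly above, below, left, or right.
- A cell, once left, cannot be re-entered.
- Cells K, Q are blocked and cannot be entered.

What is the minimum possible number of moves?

The Manhattan distance from N to O is |3−4| + |4−1| = 4, so at least 4 moves are needed.
A route of 4 moves achieves this: N → M → L → P → O.
Since 4 matches the lower bound, it is optimal.

4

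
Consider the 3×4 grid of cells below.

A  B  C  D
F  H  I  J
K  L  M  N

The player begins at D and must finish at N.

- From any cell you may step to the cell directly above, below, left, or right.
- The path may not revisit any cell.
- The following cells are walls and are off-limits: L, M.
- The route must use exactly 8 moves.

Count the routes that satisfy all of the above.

Need simple routes of exactly 8 moves from D to N (Manhattan distance 2, so 3 moves are spent on a detour and 3 undoing it).
Enumerating: D C B A F H I J N.
That gives 1 route.

1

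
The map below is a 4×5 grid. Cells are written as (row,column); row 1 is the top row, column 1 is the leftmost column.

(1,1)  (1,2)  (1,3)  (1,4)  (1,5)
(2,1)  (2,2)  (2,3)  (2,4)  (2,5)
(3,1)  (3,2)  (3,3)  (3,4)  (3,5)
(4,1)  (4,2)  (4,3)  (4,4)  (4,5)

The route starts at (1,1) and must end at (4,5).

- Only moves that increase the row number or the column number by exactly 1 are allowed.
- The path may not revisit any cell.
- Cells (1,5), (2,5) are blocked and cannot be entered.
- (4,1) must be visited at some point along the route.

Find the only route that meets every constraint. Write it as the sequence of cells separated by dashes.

(1,1) - (2,1) - (3,1) - (4,1) - (4,2) - (4,3) - (4,4) - (4,5)

Moves only go right or down, so the column and row indices never decrease.
Route from (1,1): 3× down (reaching (4,1)), 4× right (reaching (4,5)) — 7 moves in all.
Check: all required cells visited.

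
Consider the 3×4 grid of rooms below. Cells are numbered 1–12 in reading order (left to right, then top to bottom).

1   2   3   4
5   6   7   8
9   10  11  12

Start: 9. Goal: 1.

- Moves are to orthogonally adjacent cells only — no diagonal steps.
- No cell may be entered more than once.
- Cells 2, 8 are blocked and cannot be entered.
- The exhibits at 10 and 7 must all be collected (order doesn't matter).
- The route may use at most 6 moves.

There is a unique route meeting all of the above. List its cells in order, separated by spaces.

Any route must reach 10 and 7 and still end at 1 within 6 moves, so the order of the required stops is forced.
Route from 9: right 2 to 11, up 1 to 7, left 2 to 5, up 1 to 1 — 6 moves in all.
Check: all required cells visited; 6 ≤ 6 moves.

9 10 11 7 6 5 1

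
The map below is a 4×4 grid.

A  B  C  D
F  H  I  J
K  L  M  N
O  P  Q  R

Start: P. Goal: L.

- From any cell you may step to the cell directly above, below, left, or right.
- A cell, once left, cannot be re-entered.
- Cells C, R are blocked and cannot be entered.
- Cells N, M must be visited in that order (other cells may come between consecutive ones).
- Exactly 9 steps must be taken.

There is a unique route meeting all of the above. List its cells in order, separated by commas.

P, O, K, F, H, I, J, N, M, L

The waypoints must appear in the order N, M, with no cell reused.
Route from P: left to O, 2× up (reaching F), 3× right (reaching J), down to N, 2× left (reaching L) — 9 moves in all.
Check: order respected (N at step 7, M at step 8); 9 moves as required.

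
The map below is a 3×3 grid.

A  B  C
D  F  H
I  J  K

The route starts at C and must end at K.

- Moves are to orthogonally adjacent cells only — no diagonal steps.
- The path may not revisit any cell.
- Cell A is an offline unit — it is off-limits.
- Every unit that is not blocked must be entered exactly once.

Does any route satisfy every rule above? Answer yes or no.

no

Colour the cells like a checkerboard: each orthogonal step flips colour, so a Hamiltonian route alternates colours. Here there are 4 cells of one colour and 4 of the other, with start on the same colour as the goal — the counts and endpoints can't be arranged into an alternating sequence of length 8, so no Hamiltonian route exists.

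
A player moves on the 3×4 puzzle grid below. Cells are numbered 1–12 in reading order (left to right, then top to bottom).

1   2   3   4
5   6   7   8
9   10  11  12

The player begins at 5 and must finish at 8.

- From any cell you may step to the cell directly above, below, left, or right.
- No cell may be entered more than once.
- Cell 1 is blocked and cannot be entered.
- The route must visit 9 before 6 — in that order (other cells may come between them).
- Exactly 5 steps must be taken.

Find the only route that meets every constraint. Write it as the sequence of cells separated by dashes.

The waypoints must appear in the order 9, 6, with no cell reused.
Route from 5: down to 9, right to 10, up to 6, 2× right (reaching 8) — 5 moves in all.
Check: order respected (9 at step 1, 6 at step 3); 5 moves as required.

5 - 9 - 10 - 6 - 7 - 8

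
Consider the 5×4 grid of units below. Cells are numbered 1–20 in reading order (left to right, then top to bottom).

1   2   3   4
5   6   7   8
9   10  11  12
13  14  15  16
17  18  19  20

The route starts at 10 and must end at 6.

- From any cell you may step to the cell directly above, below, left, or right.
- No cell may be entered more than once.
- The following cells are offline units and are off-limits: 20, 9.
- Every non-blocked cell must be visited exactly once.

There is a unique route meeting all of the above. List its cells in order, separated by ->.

10 -> 14 -> 13 -> 17 -> 18 -> 19 -> 15 -> 16 -> 12 -> 11 -> 7 -> 8 -> 4 -> 3 -> 2 -> 1 -> 5 -> 6

Need to visit all 18 open cells exactly once, starting at 10 and ending at 6.
Cell 17 has only two open neighbours (13 and 18), so the path must pass straight through it: one of those is the cell it's entered from and the other is where it exits.
Route from 10: down 1 to 14, left 1 to 13, down 1 to 17, right 2 to 19, up 1 to 15, right 1 to 16, up 1 to 12, left 1 to 11, up 1 to 7, right 1 to 8, up 1 to 4, left 3 to 1, down 1 to 5, right 1 to 6 — 17 moves in all.
Check: all 18 open cells covered.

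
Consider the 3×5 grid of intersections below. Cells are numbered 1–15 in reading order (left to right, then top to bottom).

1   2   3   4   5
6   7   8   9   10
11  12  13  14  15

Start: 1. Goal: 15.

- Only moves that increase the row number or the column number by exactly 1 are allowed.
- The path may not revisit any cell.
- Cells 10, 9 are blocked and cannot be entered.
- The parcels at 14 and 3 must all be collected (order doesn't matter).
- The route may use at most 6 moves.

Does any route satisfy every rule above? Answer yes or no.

One route that works: 1 → 2 → 3 → 8 → 13 → 14 → 15.

yes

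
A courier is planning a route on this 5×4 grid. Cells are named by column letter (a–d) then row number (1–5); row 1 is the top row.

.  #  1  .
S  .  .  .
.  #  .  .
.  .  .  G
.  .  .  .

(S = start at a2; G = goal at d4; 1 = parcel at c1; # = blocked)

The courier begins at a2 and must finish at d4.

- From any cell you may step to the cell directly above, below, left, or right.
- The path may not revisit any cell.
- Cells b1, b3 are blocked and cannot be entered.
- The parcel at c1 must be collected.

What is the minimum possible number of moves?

7

Any route passes through c1 somewhere between a2 and d4. Summing Manhattan distances along the two legs (a2 → c1 → d4) gives a lower bound of 3 + 4 = 7 moves.
A route of 7 moves achieves this: a2 → b2 → c2 → c1 → d1 → d2 → d3 → d4.
Since 7 matches the lower bound, it is optimal.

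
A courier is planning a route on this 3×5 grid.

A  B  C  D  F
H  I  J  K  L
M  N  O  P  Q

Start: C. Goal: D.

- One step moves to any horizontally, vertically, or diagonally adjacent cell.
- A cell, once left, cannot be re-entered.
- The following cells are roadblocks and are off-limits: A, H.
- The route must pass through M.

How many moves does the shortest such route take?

5

Any route passes through M somewhere between C and D. Summing Chebyshev distances along the two legs (C → M → D) gives a lower bound of 2 + 3 = 5 moves.
A route of 5 moves achieves this: C → I → M → N → J → D.
Since 5 matches the lower bound, it is optimal.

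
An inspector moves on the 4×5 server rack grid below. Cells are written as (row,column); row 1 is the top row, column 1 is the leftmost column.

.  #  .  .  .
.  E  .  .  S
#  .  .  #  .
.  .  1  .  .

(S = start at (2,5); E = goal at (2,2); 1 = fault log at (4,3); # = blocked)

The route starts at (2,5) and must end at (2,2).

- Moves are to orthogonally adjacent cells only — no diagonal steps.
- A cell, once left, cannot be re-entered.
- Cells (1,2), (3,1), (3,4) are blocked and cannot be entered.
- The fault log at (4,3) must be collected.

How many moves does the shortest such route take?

7

Any route passes through (4,3) somewhere between (2,5) and (2,2). Summing Manhattan distances along the two legs ((2,5) → (4,3) → (2,2)) gives a lower bound of 4 + 3 = 7 moves.
A route of 7 moves achieves this: (2,5) → (3,5) → (4,5) → (4,4) → (4,3) → (3,3) → (2,3) → (2,2).
Since 7 matches the lower bound, it is optimal.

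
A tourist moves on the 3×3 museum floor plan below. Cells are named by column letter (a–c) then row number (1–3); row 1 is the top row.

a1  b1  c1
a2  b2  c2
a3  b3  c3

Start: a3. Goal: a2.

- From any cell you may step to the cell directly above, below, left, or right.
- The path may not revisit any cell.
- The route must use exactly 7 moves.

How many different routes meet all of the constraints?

4

Need simple routes of exactly 7 moves from a3 to a2 (Manhattan distance 1, so 3 moves are spent on a detour and 3 undoing it).
Enumerating: a3 b3 b2 c2 c1 b1 a1 a2 | a3 b3 c3 c2 c1 b1 b2 a2 | a3 b3 c3 c2 c1 b1 a1 a2 | a3 b3 c3 c2 b2 b1 a1 a2.
That gives 4 routes.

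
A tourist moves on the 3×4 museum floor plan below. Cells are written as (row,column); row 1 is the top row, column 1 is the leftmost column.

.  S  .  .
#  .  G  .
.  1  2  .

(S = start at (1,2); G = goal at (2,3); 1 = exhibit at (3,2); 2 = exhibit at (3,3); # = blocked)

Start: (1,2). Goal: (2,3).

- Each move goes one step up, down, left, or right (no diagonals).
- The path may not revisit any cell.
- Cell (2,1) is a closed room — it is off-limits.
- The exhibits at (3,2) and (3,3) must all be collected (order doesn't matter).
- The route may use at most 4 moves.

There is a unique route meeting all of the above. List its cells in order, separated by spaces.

The budget equals the shortest possible length, so every move has to be on a shortest route through the required cells.
Route from (1,2): down 2 to (3,2), right 1 to (3,3), up 1 to (2,3) — 4 moves in all.
Check: all required cells visited; 4 ≤ 4 moves.

(1,2) (2,2) (3,2) (3,3) (2,3)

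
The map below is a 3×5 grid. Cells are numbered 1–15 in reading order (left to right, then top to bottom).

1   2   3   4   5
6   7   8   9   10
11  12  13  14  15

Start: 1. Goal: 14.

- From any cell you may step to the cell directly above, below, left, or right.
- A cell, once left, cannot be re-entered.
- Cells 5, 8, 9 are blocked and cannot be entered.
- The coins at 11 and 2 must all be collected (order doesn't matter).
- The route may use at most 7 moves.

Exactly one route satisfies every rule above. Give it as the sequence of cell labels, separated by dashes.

1 - 2 - 7 - 6 - 11 - 12 - 13 - 14

The 7-move cap with required stops at 11, 2 leaves no slack for detours.
Route from 1: right 1 to 2, down 1 to 7, left 1 to 6, down 1 to 11, right 3 to 14 — 7 moves in all.
Check: all required cells visited; 7 ≤ 7 moves.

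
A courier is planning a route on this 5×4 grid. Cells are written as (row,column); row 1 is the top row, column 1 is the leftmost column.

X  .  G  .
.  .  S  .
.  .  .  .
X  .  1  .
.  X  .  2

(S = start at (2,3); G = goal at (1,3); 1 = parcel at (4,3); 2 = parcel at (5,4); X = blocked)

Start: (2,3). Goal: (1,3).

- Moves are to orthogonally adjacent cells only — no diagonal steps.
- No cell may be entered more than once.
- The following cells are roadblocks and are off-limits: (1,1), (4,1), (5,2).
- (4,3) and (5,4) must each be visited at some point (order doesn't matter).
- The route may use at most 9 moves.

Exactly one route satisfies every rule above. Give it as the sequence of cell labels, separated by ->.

The 9-move cap with required stops at (4,3), (5,4) leaves no slack for detours.
Route from (2,3): 3× down (reaching (5,3)), right to (5,4), 4× up (reaching (1,4)), left to (1,3) — 9 moves in all.
Check: all required cells visited; 9 ≤ 9 moves.

(2,3) -> (3,3) -> (4,3) -> (5,3) -> (5,4) -> (4,4) -> (3,4) -> (2,4) -> (1,4) -> (1,3)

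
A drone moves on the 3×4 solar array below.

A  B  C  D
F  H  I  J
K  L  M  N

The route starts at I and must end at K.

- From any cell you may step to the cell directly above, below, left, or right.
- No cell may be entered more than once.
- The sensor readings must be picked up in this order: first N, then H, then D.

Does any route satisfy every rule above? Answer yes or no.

no

Ignoring the required order, 8 revisit-free routes from I to K pass through all of N, H, and D; the waypoint orders that occur are N → D → H (3); D → N → H (2); H → D → N (2); H → N → D (1) — never N → H → D.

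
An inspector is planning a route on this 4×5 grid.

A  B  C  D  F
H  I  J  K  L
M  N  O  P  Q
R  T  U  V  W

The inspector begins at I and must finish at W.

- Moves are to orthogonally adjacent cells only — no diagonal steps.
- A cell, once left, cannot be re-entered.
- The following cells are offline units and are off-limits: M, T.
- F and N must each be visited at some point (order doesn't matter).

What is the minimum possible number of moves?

Any route passes through F and N in some order between I and W. Summing Manhattan distances along each leg and taking the cheapest ordering (I → N → F → W) gives a lower bound of 1 + 5 + 3 = 9 moves.
A route of 9 moves achieves this: I → N → O → J → C → D → F → L → Q → W.
Since 9 matches the lower bound, it is optimal.

9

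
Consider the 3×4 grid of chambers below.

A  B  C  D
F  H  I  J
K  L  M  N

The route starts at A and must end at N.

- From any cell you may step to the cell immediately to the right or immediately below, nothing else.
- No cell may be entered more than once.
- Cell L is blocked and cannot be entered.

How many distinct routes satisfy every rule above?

7

A right/down-only route from A to N makes exactly 2 down-moves and 3 right-moves in some order.
With no other constraints that would be C(5,2) = 10 routes.
Subtract routes through each blocked cell (inclusion–exclusion for overlaps): − through L: 3 → 7.
That gives 7 routes.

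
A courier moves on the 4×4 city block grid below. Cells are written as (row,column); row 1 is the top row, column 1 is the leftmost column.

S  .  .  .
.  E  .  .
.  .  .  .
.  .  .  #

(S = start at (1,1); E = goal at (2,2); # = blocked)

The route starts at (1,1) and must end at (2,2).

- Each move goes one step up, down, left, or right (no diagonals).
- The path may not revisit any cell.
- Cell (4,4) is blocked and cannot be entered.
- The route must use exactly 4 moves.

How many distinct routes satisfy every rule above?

2

Need simple routes of exactly 4 moves from (1,1) to (2,2) (Manhattan distance 2, so 1 moves are spent on a detour and 1 undoing it).
Enumerating: (1,1) (2,1) (3,1) (3,2) (2,2) | (1,1) (1,2) (1,3) (2,3) (2,2).
That gives 2 routes.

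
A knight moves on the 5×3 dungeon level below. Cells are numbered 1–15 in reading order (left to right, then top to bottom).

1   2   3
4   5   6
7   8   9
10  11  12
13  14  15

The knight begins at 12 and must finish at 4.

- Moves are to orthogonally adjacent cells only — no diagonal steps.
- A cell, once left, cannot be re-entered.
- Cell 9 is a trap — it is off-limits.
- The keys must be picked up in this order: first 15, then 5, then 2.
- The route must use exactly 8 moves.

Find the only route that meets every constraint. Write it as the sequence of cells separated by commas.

The waypoints must appear in the order 15, 5, 2, with no cell reused.
Route from 12: down to 15, left to 14, 4× up (reaching 2), left to 1, down to 4 — 8 moves in all.
Check: order respected (15 at step 1, 5 at step 5, 2 at step 6); 8 moves as required.

12, 15, 14, 11, 8, 5, 2, 1, 4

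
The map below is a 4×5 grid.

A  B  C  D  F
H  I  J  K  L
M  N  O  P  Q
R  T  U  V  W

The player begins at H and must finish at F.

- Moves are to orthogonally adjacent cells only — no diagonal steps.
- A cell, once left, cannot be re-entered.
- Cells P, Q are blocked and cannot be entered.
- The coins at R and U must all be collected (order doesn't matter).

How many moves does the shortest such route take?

Any route passes through R and U in some order between H and F. Summing Manhattan distances along each leg and taking the cheapest ordering (H → R → U → F) gives a lower bound of 2 + 2 + 5 = 9 moves.
A route of 9 moves achieves this: H → M → R → T → U → O → J → C → D → F.
Since 9 matches the lower bound, it is optimal.

9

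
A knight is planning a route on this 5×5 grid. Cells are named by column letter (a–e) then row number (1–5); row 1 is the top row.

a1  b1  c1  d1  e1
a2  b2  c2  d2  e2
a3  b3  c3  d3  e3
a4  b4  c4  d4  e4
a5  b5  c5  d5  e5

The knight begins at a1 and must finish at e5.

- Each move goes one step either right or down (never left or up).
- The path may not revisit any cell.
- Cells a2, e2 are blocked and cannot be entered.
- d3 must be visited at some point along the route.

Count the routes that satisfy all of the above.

A right/down-only route from a1 to e5 makes exactly 4 down-moves and 4 right-moves in some order.
With no other constraints that would be C(8,4) = 70 routes.
Split at d3 and multiply the segment counts (each segment already excludes blocked cells): a1→d3: 6; d3→e5: 3; product = 18.
That gives 18 routes.

18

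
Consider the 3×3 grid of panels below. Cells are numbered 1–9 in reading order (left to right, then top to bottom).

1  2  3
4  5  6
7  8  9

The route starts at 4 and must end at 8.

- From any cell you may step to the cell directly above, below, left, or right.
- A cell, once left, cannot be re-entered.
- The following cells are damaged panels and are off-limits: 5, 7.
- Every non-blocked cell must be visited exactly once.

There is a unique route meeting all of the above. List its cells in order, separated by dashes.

4 - 1 - 2 - 3 - 6 - 9 - 8

Need to visit all 7 open cells exactly once, starting at 4 and ending at 8.
Route from 4: up 1 to 1, right 2 to 3, down 2 to 9, left 1 to 8 — 6 moves in all.
Check: all 7 open cells covered.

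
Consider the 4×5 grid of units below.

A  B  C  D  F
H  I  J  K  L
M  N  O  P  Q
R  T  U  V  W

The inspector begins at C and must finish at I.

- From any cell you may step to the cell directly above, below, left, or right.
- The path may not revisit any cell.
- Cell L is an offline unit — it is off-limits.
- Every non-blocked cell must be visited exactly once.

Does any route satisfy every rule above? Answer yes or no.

Cell F has only one open neighbour but is neither the start nor the goal, so a Hamiltonian route would have to both enter and leave it through the same neighbour — impossible without revisiting.

no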